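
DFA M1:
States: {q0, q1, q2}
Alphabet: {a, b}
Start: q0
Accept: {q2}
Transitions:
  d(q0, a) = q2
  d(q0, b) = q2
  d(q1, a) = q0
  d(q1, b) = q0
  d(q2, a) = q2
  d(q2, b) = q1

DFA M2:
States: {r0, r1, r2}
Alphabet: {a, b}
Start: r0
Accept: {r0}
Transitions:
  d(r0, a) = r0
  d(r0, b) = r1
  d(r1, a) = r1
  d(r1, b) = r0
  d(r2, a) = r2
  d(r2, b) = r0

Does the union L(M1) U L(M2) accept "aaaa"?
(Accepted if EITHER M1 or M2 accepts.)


M1: final=q2 accepted=True
M2: final=r0 accepted=True

Yes, union accepts


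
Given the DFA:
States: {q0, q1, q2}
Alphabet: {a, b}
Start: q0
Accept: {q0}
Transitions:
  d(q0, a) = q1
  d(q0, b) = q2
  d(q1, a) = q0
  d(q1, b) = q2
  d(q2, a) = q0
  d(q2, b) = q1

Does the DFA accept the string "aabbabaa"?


Trace: q0 -> q1 -> q0 -> q2 -> q1 -> q0 -> q2 -> q0 -> q1
Final state: q1
Accept states: {q0}

No, rejected (final state q1 is not an accept state)


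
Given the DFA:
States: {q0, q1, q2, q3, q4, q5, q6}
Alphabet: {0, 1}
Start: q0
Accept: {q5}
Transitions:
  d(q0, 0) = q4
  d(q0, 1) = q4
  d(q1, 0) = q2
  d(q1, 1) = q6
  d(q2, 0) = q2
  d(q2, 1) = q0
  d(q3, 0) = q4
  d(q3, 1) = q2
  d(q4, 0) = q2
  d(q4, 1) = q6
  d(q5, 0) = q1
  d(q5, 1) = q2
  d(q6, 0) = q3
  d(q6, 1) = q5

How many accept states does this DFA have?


Accept states listed: {q5}
Counting: q5(1)

1


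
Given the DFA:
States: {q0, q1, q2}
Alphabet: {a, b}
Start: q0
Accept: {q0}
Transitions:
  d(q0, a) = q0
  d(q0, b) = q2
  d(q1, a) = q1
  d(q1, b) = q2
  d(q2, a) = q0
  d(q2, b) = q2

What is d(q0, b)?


Looking up transition d(q0, b)

q2


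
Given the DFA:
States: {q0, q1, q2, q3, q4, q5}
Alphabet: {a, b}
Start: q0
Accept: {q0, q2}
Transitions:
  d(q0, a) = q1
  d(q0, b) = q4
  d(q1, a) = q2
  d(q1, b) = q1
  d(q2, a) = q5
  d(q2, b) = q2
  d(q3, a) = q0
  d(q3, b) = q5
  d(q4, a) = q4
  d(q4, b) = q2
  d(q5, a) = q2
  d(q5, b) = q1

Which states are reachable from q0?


BFS from q0:
  layer 0: {q0}
  layer 1: {q1, q4}
  layer 2: {q2}
  layer 3: {q5}

{q0, q1, q2, q4, q5}


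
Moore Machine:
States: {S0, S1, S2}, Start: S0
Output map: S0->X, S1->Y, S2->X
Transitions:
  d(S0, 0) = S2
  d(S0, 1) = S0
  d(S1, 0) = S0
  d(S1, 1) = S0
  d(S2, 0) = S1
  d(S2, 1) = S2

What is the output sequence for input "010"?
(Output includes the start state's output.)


Start: S0 (output X)
  --0--> S2 (output X)
  --1--> S2 (output X)
  --0--> S1 (output Y)

"XXXY"


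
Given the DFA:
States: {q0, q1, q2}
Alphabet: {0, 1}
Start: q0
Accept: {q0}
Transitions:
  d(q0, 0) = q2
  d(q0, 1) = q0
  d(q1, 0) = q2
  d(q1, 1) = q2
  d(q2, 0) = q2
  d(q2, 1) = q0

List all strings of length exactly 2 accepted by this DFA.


All strings of length 2: 4 total
Accepted: 2

"01", "11"


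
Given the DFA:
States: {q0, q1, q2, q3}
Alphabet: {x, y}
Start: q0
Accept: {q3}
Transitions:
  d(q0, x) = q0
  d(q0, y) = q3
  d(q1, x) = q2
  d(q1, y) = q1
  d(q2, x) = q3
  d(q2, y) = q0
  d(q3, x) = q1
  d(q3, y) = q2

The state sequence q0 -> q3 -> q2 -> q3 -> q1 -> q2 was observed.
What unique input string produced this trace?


Trace back each transition to find the symbol:
  q0 --[y]--> q3
  q3 --[y]--> q2
  q2 --[x]--> q3
  q3 --[x]--> q1
  q1 --[x]--> q2

"yyxxx"


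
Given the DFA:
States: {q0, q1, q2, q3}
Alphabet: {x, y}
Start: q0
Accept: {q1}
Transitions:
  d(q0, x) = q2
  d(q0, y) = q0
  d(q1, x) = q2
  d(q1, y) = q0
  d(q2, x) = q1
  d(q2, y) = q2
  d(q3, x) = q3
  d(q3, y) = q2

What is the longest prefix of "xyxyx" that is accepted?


Run the DFA, marking each prefix where the state is accepting:
  "" -> q0 [reject]
  "x" -> q2 [reject]
  "xy" -> q2 [reject]
  "xyx" -> q1 [accept]
  "xyxy" -> q0 [reject]
  "xyxyx" -> q2 [reject]

"xyx"


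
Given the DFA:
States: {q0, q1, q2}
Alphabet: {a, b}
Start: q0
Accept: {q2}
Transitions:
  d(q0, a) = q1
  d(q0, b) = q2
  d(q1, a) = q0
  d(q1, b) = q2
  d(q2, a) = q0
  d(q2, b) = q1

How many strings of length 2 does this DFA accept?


Enumerating all length-2 strings:
  "aa" -> q0 [reject]
  "ab" -> q2 [accept]
  "ba" -> q0 [reject]
  "bb" -> q1 [reject]

1 out of 4


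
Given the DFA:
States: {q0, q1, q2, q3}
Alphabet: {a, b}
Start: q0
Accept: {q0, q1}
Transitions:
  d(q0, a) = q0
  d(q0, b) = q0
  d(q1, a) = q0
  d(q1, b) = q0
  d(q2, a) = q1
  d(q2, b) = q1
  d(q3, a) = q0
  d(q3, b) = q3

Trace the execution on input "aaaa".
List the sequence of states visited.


Input: aaaa
d(q0, a) = q0
d(q0, a) = q0
d(q0, a) = q0
d(q0, a) = q0


q0 -> q0 -> q0 -> q0 -> q0


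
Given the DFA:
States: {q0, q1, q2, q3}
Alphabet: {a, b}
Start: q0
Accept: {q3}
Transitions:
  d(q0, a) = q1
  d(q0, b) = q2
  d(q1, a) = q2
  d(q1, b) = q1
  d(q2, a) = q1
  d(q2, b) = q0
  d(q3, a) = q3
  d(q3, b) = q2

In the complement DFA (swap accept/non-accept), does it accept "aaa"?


Trace: q0 -> q1 -> q2 -> q1
Final: q1
Original accept: {q3}
Complement: q1 is not in original accept

Yes, complement accepts (original rejects)


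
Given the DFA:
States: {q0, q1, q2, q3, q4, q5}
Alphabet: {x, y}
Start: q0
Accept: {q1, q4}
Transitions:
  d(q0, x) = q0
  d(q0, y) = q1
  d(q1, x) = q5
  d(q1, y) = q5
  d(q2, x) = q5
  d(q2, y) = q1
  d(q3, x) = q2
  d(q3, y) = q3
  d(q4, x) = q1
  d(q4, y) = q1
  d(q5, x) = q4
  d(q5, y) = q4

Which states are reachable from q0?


BFS from q0:
  layer 0: {q0}
  layer 1: {q1}
  layer 2: {q5}
  layer 3: {q4}

{q0, q1, q4, q5}


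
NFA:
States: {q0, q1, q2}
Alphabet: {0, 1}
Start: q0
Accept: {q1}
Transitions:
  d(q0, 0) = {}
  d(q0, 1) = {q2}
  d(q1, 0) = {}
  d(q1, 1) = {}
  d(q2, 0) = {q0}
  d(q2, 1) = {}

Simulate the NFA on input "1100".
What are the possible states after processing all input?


Start: {q0}
  --1--> {q2}
  --1--> {}
  --0--> {}
  --0--> {}

{} (empty set, no valid transitions)


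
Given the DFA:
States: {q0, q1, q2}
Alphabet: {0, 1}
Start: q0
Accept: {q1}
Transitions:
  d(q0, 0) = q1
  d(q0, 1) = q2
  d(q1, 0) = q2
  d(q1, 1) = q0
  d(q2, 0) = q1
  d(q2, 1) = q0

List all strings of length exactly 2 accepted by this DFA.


All strings of length 2: 4 total
Accepted: 1

"10"


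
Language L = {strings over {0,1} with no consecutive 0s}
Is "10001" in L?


'00' occurs at index 1

No, "10001" is not in L


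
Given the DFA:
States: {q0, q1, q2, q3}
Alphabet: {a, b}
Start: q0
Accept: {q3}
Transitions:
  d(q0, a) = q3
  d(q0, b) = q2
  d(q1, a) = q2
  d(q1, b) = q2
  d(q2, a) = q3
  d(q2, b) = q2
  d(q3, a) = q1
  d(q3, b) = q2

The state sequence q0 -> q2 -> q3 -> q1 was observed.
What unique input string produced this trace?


Trace back each transition to find the symbol:
  q0 --[b]--> q2
  q2 --[a]--> q3
  q3 --[a]--> q1

"baa"


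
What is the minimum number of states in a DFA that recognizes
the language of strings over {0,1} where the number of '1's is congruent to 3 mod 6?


States track (count of '1') mod 6.
Need 6 states: one per remainder 0..5; accept = remainder 3.

6


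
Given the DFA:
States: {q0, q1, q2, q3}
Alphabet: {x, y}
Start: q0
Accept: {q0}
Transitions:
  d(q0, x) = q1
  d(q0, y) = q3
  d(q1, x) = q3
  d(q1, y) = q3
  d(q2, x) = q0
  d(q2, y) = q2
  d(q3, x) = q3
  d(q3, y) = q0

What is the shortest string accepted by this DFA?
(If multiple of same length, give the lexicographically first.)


BFS by string length (lex-first path to each state shown):
  len 0: q0<-""
Found accept state at length 0.

"" (empty string)


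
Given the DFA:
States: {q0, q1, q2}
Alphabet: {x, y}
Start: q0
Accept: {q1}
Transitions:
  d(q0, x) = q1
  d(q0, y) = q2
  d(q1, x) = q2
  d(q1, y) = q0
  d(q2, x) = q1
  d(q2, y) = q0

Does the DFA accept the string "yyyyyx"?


Trace: q0 -> q2 -> q0 -> q2 -> q0 -> q2 -> q1
Final state: q1
Accept states: {q1}

Yes, accepted (final state q1 is an accept state)


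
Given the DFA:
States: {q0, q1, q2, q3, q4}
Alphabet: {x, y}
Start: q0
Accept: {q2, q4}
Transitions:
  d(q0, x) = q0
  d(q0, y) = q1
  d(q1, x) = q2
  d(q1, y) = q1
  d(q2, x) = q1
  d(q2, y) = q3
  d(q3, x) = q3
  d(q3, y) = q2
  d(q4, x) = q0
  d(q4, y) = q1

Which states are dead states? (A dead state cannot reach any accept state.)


Forward reachability from each state:
  q0 -> reaches accept state q2 (live)
  q1 -> reaches accept state q2 (live)
  q2 -> reaches accept state q2 (live)
  q3 -> reaches accept state q2 (live)
  q4 -> reaches accept state q2 (live)

None (all states can reach an accept state)


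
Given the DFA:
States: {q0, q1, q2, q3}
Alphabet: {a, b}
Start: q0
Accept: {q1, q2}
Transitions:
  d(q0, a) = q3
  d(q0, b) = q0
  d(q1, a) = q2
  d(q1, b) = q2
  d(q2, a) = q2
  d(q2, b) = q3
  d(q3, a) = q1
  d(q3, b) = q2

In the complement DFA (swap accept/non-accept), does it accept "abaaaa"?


Trace: q0 -> q3 -> q2 -> q2 -> q2 -> q2 -> q2
Final: q2
Original accept: {q1, q2}
Complement: q2 is in original accept

No, complement rejects (original accepts)


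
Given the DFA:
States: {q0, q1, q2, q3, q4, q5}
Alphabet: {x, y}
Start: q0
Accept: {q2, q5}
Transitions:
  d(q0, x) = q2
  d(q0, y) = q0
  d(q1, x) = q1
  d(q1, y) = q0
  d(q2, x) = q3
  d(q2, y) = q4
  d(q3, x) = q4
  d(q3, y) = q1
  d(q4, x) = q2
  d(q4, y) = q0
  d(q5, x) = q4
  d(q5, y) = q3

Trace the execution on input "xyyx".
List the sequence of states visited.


Input: xyyx
d(q0, x) = q2
d(q2, y) = q4
d(q4, y) = q0
d(q0, x) = q2


q0 -> q2 -> q4 -> q0 -> q2


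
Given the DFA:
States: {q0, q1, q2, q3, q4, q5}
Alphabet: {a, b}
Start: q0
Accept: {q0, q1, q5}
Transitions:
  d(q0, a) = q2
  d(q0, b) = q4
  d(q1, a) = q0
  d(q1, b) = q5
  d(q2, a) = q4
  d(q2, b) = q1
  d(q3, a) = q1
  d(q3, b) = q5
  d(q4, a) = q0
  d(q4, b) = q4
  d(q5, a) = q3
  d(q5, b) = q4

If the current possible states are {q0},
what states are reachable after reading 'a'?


Apply transition on 'a' from each current state:
  d(q0, a) = q2

{q2}


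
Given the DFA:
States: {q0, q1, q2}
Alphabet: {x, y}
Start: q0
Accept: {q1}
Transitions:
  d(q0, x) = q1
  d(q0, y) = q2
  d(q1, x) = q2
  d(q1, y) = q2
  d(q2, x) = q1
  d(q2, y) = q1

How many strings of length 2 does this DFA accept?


Enumerating all length-2 strings:
  "xx" -> q2 [reject]
  "xy" -> q2 [reject]
  "yx" -> q1 [accept]
  "yy" -> q1 [accept]

2 out of 4


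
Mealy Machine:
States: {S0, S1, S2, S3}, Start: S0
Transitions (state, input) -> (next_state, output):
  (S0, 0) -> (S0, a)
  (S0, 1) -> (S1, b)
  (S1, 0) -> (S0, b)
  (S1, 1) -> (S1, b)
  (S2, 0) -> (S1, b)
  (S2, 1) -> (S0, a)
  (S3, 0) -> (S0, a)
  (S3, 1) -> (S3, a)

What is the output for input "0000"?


Step-by-step:
  (S0, 0) -> (S0, a)
  (S0, 0) -> (S0, a)
  (S0, 0) -> (S0, a)
  (S0, 0) -> (S0, a)

"aaaa"


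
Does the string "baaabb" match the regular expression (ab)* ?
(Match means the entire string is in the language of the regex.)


|string| = 6; first = 'b'; last = 'b'

No, "baaabb" does not match (ab)*


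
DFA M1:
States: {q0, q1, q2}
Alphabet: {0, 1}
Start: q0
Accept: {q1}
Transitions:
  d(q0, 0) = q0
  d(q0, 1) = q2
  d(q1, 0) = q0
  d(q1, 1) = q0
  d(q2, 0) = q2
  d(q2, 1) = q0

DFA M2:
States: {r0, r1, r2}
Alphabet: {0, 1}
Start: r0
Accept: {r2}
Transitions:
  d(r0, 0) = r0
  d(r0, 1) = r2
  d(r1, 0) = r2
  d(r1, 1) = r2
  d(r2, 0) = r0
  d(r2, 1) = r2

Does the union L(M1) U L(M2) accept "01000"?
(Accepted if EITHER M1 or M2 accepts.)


M1: final=q2 accepted=False
M2: final=r0 accepted=False

No, union rejects (neither accepts)


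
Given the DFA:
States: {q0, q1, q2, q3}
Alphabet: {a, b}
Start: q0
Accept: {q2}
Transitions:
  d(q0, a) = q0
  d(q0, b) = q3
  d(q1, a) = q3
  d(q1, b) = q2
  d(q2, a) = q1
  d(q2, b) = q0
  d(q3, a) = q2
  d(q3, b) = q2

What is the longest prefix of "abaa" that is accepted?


Run the DFA, marking each prefix where the state is accepting:
  "" -> q0 [reject]
  "a" -> q0 [reject]
  "ab" -> q3 [reject]
  "aba" -> q2 [accept]
  "abaa" -> q1 [reject]

"aba"


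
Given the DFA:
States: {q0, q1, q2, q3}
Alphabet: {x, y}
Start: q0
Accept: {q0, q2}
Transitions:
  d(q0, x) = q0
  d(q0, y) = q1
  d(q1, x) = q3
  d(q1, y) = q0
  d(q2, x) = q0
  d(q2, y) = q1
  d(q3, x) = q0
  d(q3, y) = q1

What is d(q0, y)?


Looking up transition d(q0, y)

q1


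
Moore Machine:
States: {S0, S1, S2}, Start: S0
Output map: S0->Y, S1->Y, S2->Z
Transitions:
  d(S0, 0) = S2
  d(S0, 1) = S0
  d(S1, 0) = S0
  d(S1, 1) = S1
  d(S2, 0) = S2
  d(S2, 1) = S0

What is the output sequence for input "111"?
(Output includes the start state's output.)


Start: S0 (output Y)
  --1--> S0 (output Y)
  --1--> S0 (output Y)
  --1--> S0 (output Y)

"YYYY"


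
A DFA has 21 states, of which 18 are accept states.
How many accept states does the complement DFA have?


Complement swaps accept and non-accept states.
21 - 18 = 3

3


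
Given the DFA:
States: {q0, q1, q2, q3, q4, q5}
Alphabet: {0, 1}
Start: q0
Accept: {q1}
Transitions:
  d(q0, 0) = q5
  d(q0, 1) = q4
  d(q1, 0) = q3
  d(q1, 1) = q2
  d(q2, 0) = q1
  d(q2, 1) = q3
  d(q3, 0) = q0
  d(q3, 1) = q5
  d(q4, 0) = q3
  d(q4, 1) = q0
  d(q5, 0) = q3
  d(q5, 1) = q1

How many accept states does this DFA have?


Accept states listed: {q1}
Counting: q1(1)

1


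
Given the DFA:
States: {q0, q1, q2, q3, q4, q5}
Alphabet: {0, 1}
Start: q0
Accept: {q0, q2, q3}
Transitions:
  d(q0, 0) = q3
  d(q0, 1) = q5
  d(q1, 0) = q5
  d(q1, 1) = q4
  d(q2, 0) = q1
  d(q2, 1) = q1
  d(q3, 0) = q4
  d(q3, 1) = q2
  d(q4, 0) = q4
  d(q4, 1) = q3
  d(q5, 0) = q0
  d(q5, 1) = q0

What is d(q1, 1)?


Looking up transition d(q1, 1)

q4


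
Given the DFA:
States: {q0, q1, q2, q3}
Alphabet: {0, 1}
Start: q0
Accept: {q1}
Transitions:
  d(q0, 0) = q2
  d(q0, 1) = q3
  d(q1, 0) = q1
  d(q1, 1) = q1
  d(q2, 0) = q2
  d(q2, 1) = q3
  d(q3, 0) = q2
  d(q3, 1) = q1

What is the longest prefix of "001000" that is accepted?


Run the DFA, marking each prefix where the state is accepting:
  "" -> q0 [reject]
  "0" -> q2 [reject]
  "00" -> q2 [reject]
  "001" -> q3 [reject]
  "0010" -> q2 [reject]
  "00100" -> q2 [reject]
  "001000" -> q2 [reject]

No prefix is accepted


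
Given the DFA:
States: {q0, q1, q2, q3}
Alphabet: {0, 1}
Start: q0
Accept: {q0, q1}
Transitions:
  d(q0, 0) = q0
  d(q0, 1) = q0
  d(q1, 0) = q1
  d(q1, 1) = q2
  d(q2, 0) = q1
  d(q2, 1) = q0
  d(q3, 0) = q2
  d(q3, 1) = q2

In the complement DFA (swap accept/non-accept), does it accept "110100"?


Trace: q0 -> q0 -> q0 -> q0 -> q0 -> q0 -> q0
Final: q0
Original accept: {q0, q1}
Complement: q0 is in original accept

No, complement rejects (original accepts)


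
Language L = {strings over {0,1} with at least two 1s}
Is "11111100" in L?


count('1') = 6

Yes, "11111100" is in L


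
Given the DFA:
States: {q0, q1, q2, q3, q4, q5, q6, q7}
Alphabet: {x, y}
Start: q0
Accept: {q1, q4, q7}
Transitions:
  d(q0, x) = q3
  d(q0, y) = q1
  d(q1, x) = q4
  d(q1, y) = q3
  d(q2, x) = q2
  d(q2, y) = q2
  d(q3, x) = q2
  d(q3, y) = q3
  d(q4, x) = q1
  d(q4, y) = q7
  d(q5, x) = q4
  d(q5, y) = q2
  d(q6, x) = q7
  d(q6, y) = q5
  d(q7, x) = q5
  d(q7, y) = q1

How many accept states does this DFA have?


Accept states listed: {q1, q4, q7}
Counting: q1(1) q4(2) q7(3)

3


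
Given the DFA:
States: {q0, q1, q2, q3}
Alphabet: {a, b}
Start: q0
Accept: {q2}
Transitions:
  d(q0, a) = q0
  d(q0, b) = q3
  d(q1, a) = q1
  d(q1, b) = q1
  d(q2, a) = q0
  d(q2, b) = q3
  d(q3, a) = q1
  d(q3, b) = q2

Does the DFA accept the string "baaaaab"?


Trace: q0 -> q3 -> q1 -> q1 -> q1 -> q1 -> q1 -> q1
Final state: q1
Accept states: {q2}

No, rejected (final state q1 is not an accept state)


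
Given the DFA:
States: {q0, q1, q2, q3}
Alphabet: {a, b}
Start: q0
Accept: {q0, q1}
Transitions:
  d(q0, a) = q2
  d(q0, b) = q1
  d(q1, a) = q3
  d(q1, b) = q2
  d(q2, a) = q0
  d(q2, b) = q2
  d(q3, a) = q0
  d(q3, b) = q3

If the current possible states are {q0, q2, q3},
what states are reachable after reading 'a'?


Apply transition on 'a' from each current state:
  d(q0, a) = q2
  d(q2, a) = q0
  d(q3, a) = q0

{q0, q2}


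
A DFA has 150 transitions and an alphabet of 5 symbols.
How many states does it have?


Each state has exactly one transition per symbol.
states = transitions / |alphabet| = 150 / 5 = 30

30


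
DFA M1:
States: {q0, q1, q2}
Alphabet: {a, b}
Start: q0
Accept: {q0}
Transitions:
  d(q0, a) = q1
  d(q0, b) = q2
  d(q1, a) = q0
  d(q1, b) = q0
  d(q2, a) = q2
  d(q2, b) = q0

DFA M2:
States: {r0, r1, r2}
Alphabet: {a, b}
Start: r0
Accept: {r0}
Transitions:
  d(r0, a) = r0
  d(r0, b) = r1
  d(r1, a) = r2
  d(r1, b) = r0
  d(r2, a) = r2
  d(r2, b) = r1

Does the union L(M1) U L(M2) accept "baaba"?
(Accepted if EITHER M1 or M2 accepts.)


M1: final=q1 accepted=False
M2: final=r2 accepted=False

No, union rejects (neither accepts)


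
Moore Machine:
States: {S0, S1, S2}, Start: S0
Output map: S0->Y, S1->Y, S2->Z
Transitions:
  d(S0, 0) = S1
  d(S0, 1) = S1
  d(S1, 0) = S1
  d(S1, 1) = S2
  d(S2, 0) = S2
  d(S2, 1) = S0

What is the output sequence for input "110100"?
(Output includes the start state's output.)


Start: S0 (output Y)
  --1--> S1 (output Y)
  --1--> S2 (output Z)
  --0--> S2 (output Z)
  --1--> S0 (output Y)
  --0--> S1 (output Y)
  --0--> S1 (output Y)

"YYZZYYY"


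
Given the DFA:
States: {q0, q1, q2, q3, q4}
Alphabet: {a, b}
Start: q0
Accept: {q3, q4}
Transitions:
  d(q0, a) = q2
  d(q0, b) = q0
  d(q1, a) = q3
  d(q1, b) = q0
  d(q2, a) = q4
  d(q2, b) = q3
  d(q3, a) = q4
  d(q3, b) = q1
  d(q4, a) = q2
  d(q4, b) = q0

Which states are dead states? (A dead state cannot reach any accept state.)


Forward reachability from each state:
  q0 -> reaches accept state q3 (live)
  q1 -> reaches accept state q3 (live)
  q2 -> reaches accept state q3 (live)
  q3 -> reaches accept state q3 (live)
  q4 -> reaches accept state q3 (live)

None (all states can reach an accept state)


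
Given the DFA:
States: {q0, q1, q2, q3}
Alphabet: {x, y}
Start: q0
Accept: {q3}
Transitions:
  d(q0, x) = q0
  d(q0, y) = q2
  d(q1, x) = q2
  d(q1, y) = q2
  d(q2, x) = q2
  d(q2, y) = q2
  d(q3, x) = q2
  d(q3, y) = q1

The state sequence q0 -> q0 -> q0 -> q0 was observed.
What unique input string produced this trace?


Trace back each transition to find the symbol:
  q0 --[x]--> q0
  q0 --[x]--> q0
  q0 --[x]--> q0

"xxx"


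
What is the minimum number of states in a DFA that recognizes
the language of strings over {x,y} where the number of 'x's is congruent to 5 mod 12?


States track (count of 'x') mod 12.
Need 12 states: one per remainder 0..11; accept = remainder 5.

12


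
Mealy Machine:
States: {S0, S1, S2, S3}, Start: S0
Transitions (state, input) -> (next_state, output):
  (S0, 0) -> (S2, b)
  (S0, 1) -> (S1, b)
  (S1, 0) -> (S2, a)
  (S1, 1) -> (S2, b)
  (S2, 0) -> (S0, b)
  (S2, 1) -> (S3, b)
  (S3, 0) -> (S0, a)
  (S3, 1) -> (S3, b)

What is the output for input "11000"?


Step-by-step:
  (S0, 1) -> (S1, b)
  (S1, 1) -> (S2, b)
  (S2, 0) -> (S0, b)
  (S0, 0) -> (S2, b)
  (S2, 0) -> (S0, b)

"bbbbb"


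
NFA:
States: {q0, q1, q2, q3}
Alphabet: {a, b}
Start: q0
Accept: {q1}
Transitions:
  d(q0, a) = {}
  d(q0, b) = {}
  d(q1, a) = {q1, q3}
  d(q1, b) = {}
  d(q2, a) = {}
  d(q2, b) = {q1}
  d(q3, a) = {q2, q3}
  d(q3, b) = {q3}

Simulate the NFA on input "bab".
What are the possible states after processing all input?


Start: {q0}
  --b--> {}
  --a--> {}
  --b--> {}

{} (empty set, no valid transitions)


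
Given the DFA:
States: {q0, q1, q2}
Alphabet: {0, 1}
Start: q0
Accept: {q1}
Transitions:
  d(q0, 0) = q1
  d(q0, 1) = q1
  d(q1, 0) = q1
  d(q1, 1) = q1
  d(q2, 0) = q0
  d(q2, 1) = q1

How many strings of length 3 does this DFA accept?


Enumerating all length-3 strings:
  "000" -> q1 [accept]
  "001" -> q1 [accept]
  "010" -> q1 [accept]
  "011" -> q1 [accept]
  "100" -> q1 [accept]
  "101" -> q1 [accept]
  "110" -> q1 [accept]
  "111" -> q1 [accept]

8 out of 8


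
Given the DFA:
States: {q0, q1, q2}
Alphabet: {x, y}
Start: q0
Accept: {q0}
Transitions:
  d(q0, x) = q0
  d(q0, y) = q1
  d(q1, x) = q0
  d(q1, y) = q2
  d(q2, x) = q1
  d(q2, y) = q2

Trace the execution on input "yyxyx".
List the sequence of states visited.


Input: yyxyx
d(q0, y) = q1
d(q1, y) = q2
d(q2, x) = q1
d(q1, y) = q2
d(q2, x) = q1


q0 -> q1 -> q2 -> q1 -> q2 -> q1


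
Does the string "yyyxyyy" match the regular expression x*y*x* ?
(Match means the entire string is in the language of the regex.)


|string| = 7; first = 'y'; last = 'y'

No, "yyyxyyy" does not match x*y*x*


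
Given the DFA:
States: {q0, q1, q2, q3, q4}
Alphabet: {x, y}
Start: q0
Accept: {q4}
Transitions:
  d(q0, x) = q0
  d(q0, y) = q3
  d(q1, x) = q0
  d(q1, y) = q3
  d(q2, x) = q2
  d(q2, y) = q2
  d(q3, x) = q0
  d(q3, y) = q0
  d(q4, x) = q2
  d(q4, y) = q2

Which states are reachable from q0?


BFS from q0:
  layer 0: {q0}
  layer 1: {q3}

{q0, q3}


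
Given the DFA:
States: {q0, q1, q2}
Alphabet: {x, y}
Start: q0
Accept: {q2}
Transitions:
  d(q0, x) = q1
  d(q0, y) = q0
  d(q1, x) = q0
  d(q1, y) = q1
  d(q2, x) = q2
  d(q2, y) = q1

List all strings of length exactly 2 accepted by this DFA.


All strings of length 2: 4 total
Accepted: 0

None


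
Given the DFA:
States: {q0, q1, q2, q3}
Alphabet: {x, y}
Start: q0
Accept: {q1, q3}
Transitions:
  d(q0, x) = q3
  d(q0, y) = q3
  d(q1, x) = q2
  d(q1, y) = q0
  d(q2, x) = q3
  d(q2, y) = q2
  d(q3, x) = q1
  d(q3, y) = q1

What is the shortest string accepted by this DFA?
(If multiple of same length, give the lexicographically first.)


BFS by string length (lex-first path to each state shown):
  len 0: q0<-""
  len 1: q3<-"x"
Found accept state at length 1.

"x"


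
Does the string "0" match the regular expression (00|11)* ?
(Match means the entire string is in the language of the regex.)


|string| = 1; first = '0'; last = '0'

No, "0" does not match (00|11)*


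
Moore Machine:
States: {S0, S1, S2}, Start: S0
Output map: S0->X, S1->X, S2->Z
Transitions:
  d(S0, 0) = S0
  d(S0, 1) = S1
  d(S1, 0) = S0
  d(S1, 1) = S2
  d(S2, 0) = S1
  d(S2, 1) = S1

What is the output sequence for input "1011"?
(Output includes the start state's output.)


Start: S0 (output X)
  --1--> S1 (output X)
  --0--> S0 (output X)
  --1--> S1 (output X)
  --1--> S2 (output Z)

"XXXXZ"


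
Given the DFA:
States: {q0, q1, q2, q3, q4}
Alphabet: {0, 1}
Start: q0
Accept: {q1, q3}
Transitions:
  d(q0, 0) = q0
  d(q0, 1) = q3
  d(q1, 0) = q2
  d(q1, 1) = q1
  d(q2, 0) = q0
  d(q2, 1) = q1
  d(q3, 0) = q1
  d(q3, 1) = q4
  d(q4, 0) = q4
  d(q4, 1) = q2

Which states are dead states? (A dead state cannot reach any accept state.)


Forward reachability from each state:
  q0 -> reaches accept state q1 (live)
  q1 -> reaches accept state q1 (live)
  q2 -> reaches accept state q1 (live)
  q3 -> reaches accept state q1 (live)
  q4 -> reaches accept state q1 (live)

None (all states can reach an accept state)


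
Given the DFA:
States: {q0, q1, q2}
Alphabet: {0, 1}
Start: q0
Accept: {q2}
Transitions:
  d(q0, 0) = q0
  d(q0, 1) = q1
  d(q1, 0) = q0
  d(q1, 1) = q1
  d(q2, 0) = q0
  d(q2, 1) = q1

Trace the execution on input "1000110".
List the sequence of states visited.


Input: 1000110
d(q0, 1) = q1
d(q1, 0) = q0
d(q0, 0) = q0
d(q0, 0) = q0
d(q0, 1) = q1
d(q1, 1) = q1
d(q1, 0) = q0


q0 -> q1 -> q0 -> q0 -> q0 -> q1 -> q1 -> q0


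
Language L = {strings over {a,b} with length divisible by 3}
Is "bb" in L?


length = 2; 2 mod 3 = 2

No, "bb" is not in L


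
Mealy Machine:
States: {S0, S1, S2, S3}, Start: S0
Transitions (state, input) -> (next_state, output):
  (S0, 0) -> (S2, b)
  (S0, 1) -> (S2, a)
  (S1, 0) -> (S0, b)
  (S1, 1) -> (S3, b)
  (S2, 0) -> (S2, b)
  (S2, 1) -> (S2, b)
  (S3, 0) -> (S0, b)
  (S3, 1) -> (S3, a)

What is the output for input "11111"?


Step-by-step:
  (S0, 1) -> (S2, a)
  (S2, 1) -> (S2, b)
  (S2, 1) -> (S2, b)
  (S2, 1) -> (S2, b)
  (S2, 1) -> (S2, b)

"abbbb"


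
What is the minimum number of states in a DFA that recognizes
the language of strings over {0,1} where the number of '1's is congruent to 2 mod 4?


States track (count of '1') mod 4.
Need 4 states: one per remainder 0..3; accept = remainder 2.

4


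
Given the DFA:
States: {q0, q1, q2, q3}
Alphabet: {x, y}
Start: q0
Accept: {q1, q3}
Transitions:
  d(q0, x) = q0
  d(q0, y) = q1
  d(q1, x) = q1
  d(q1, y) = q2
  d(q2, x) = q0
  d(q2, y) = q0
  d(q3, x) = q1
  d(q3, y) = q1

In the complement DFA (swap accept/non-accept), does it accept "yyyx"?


Trace: q0 -> q1 -> q2 -> q0 -> q0
Final: q0
Original accept: {q1, q3}
Complement: q0 is not in original accept

Yes, complement accepts (original rejects)


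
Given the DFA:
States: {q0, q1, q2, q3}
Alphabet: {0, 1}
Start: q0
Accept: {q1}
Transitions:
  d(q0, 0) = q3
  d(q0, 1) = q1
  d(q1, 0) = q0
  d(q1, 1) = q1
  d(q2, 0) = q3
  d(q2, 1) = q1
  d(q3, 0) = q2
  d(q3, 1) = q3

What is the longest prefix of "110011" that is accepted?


Run the DFA, marking each prefix where the state is accepting:
  "" -> q0 [reject]
  "1" -> q1 [accept]
  "11" -> q1 [accept]
  "110" -> q0 [reject]
  "1100" -> q3 [reject]
  "11001" -> q3 [reject]
  "110011" -> q3 [reject]

"11"


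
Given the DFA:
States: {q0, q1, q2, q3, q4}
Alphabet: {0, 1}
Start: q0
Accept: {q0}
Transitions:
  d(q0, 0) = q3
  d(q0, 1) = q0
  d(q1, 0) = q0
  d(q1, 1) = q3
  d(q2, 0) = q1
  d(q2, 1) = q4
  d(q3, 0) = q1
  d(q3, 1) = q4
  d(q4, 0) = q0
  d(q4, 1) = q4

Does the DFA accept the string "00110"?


Trace: q0 -> q3 -> q1 -> q3 -> q4 -> q0
Final state: q0
Accept states: {q0}

Yes, accepted (final state q0 is an accept state)


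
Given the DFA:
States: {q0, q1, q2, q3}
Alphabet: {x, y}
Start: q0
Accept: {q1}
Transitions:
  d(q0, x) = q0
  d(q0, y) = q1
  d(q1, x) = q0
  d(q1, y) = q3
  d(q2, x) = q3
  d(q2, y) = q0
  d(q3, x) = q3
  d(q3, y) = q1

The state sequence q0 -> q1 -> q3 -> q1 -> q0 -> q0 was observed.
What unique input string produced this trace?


Trace back each transition to find the symbol:
  q0 --[y]--> q1
  q1 --[y]--> q3
  q3 --[y]--> q1
  q1 --[x]--> q0
  q0 --[x]--> q0

"yyyxx"


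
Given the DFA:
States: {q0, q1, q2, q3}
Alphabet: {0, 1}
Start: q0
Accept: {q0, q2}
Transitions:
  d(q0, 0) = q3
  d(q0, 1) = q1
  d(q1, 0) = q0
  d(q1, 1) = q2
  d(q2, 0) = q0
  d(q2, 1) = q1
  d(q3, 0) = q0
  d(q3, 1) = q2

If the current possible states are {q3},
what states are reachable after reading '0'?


Apply transition on '0' from each current state:
  d(q3, 0) = q0

{q0}


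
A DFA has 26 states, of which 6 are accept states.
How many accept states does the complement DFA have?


Complement swaps accept and non-accept states.
26 - 6 = 20

20


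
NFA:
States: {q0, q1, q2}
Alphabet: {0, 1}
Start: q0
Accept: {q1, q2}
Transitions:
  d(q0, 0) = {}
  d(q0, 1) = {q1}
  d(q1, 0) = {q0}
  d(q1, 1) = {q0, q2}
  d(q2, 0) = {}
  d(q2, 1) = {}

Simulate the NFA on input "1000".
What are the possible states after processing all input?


Start: {q0}
  --1--> {q1}
  --0--> {q0}
  --0--> {}
  --0--> {}

{} (empty set, no valid transitions)


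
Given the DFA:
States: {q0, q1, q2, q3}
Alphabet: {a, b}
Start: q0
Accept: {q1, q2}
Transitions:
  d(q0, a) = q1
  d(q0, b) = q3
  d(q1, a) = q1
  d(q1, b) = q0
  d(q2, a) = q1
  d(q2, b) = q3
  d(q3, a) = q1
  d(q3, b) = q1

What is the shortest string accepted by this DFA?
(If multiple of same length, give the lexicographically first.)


BFS by string length (lex-first path to each state shown):
  len 0: q0<-""
  len 1: q1<-"a", q3<-"b"
Found accept state at length 1.

"a"


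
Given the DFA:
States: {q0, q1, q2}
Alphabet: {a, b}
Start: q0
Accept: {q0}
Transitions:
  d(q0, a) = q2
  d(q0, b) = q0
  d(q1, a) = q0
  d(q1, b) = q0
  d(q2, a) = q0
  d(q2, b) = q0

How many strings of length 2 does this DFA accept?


Enumerating all length-2 strings:
  "aa" -> q0 [accept]
  "ab" -> q0 [accept]
  "ba" -> q2 [reject]
  "bb" -> q0 [accept]

3 out of 4


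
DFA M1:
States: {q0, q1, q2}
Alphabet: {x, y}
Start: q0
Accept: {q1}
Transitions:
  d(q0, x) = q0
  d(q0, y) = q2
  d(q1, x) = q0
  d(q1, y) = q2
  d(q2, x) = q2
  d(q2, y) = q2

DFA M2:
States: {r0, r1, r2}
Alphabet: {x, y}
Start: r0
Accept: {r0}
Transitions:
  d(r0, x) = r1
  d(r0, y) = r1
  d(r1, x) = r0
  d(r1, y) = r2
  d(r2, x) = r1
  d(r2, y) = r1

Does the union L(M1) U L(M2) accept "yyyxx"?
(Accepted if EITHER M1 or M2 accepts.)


M1: final=q2 accepted=False
M2: final=r1 accepted=False

No, union rejects (neither accepts)


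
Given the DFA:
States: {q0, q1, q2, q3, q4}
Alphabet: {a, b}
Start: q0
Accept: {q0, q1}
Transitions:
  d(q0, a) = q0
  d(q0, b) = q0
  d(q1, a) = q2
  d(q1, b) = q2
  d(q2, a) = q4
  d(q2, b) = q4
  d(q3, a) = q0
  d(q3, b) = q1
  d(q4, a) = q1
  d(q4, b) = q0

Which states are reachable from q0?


BFS from q0:
  layer 0: {q0}

{q0}


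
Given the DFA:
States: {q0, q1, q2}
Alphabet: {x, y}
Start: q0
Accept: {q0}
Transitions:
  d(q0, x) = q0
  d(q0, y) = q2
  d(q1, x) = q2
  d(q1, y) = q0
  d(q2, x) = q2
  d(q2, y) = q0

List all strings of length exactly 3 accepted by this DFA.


All strings of length 3: 8 total
Accepted: 4

"xxx", "xyy", "yxy", "yyx"


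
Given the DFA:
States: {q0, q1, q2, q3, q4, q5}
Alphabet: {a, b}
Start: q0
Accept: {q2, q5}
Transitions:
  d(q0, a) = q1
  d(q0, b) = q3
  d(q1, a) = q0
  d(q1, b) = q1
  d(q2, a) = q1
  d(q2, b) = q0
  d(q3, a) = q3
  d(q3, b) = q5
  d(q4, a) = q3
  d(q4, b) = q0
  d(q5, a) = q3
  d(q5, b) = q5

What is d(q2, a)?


Looking up transition d(q2, a)

q1


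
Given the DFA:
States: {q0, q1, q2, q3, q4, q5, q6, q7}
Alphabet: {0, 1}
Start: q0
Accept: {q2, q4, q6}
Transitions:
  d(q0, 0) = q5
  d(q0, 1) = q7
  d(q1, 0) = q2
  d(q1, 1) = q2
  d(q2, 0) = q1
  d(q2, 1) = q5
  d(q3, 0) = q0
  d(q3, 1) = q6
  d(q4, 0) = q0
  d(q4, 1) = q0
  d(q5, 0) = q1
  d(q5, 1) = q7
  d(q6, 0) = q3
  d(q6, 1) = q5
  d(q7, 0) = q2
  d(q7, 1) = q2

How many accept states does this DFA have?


Accept states listed: {q2, q4, q6}
Counting: q2(1) q4(2) q6(3)

3


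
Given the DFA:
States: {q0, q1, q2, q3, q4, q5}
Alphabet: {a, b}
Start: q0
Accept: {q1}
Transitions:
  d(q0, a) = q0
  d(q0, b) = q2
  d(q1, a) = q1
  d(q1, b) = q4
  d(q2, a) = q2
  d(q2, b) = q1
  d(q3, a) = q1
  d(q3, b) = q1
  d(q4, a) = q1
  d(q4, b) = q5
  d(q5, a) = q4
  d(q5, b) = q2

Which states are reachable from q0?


BFS from q0:
  layer 0: {q0}
  layer 1: {q2}
  layer 2: {q1}
  layer 3: {q4}
  layer 4: {q5}

{q0, q1, q2, q4, q5}


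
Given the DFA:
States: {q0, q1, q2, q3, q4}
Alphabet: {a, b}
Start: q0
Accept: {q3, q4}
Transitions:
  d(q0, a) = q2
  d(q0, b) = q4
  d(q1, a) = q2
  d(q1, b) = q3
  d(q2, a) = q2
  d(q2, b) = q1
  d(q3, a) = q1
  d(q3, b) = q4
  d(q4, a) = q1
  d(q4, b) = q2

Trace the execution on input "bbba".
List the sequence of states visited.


Input: bbba
d(q0, b) = q4
d(q4, b) = q2
d(q2, b) = q1
d(q1, a) = q2


q0 -> q4 -> q2 -> q1 -> q2


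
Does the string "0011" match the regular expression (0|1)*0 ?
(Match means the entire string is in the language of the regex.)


|string| = 4; first = '0'; last = '1'

No, "0011" does not match (0|1)*0


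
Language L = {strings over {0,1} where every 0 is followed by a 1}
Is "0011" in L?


'00' present: True; ends with '0': False

No, "0011" is not in L


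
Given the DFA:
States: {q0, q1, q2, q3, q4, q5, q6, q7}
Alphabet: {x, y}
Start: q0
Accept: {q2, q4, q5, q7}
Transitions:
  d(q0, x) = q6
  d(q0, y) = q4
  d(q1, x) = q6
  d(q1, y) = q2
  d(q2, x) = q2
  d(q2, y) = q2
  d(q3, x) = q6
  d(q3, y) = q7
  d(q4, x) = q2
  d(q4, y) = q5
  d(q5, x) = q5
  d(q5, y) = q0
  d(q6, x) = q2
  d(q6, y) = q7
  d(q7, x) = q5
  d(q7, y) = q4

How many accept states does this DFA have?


Accept states listed: {q2, q4, q5, q7}
Counting: q2(1) q4(2) q5(3) q7(4)

4


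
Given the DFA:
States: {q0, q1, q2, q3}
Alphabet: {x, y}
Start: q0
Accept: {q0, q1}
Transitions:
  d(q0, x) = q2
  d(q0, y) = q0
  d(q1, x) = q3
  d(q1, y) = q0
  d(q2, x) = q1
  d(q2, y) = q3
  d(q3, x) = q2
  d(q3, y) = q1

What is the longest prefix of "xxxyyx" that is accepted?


Run the DFA, marking each prefix where the state is accepting:
  "" -> q0 [accept]
  "x" -> q2 [reject]
  "xx" -> q1 [accept]
  "xxx" -> q3 [reject]
  "xxxy" -> q1 [accept]
  "xxxyy" -> q0 [accept]
  "xxxyyx" -> q2 [reject]

"xxxyy"


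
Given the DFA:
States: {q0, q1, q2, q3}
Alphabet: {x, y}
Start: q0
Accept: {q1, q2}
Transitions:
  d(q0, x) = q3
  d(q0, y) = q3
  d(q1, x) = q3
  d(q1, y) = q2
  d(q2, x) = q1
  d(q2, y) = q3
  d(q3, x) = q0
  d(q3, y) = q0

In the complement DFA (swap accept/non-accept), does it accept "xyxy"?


Trace: q0 -> q3 -> q0 -> q3 -> q0
Final: q0
Original accept: {q1, q2}
Complement: q0 is not in original accept

Yes, complement accepts (original rejects)


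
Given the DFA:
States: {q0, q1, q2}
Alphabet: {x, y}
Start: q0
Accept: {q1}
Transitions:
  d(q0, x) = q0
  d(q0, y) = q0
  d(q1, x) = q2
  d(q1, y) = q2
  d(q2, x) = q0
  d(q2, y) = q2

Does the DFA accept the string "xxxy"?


Trace: q0 -> q0 -> q0 -> q0 -> q0
Final state: q0
Accept states: {q1}

No, rejected (final state q0 is not an accept state)


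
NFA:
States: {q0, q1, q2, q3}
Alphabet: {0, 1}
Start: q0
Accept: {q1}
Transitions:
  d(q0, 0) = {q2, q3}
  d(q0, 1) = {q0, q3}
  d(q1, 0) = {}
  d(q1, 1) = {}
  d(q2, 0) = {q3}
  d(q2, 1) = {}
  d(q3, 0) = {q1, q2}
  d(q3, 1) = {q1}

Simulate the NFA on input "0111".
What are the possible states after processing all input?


Start: {q0}
  --0--> {q2, q3}
  --1--> {q1}
  --1--> {}
  --1--> {}

{} (empty set, no valid transitions)


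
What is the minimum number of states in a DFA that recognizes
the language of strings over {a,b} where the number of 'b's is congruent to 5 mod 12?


States track (count of 'b') mod 12.
Need 12 states: one per remainder 0..11; accept = remainder 5.

12


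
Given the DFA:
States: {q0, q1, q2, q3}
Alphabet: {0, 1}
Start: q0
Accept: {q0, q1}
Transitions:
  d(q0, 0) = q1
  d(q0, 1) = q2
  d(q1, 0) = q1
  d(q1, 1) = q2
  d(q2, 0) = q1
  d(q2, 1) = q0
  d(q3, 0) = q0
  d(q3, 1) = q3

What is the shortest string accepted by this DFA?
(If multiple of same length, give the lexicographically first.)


BFS by string length (lex-first path to each state shown):
  len 0: q0<-""
Found accept state at length 0.

"" (empty string)


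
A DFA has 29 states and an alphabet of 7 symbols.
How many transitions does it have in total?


Each state has exactly one transition per symbol.
29 * 7 = 203

203


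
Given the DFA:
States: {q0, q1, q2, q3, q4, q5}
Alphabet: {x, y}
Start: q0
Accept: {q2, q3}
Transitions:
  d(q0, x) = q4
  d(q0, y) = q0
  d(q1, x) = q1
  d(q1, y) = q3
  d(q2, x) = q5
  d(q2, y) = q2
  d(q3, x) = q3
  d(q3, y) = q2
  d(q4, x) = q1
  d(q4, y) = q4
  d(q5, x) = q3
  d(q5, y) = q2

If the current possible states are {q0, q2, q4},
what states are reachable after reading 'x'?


Apply transition on 'x' from each current state:
  d(q0, x) = q4
  d(q2, x) = q5
  d(q4, x) = q1

{q1, q4, q5}


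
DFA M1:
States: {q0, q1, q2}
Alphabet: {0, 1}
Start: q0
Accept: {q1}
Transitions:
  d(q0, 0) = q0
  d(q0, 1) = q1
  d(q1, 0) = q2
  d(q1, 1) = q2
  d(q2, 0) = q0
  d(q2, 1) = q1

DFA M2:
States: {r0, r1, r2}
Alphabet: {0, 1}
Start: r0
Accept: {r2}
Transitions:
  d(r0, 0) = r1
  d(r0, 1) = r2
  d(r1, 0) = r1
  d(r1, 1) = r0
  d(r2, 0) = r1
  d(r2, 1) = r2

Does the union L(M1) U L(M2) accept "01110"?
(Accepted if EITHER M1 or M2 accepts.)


M1: final=q2 accepted=False
M2: final=r1 accepted=False

No, union rejects (neither accepts)


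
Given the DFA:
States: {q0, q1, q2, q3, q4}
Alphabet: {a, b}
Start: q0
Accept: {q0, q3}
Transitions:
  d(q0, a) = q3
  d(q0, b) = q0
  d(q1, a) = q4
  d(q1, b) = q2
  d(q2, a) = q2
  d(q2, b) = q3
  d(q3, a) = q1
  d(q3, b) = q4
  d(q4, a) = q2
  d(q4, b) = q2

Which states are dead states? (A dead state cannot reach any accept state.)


Forward reachability from each state:
  q0 -> reaches accept state q0 (live)
  q1 -> reaches accept state q3 (live)
  q2 -> reaches accept state q3 (live)
  q3 -> reaches accept state q3 (live)
  q4 -> reaches accept state q3 (live)

None (all states can reach an accept state)


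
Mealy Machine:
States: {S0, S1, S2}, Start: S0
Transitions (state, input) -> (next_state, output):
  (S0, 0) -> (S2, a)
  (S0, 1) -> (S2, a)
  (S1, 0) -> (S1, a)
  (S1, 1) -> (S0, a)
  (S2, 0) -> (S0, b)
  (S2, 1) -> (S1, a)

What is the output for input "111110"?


Step-by-step:
  (S0, 1) -> (S2, a)
  (S2, 1) -> (S1, a)
  (S1, 1) -> (S0, a)
  (S0, 1) -> (S2, a)
  (S2, 1) -> (S1, a)
  (S1, 0) -> (S1, a)

"aaaaaa"


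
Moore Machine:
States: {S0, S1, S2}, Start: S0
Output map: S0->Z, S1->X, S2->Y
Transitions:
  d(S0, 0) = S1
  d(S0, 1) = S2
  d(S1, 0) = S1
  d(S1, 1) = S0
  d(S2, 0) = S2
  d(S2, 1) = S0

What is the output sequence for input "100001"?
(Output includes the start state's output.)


Start: S0 (output Z)
  --1--> S2 (output Y)
  --0--> S2 (output Y)
  --0--> S2 (output Y)
  --0--> S2 (output Y)
  --0--> S2 (output Y)
  --1--> S0 (output Z)

"ZYYYYYZ"


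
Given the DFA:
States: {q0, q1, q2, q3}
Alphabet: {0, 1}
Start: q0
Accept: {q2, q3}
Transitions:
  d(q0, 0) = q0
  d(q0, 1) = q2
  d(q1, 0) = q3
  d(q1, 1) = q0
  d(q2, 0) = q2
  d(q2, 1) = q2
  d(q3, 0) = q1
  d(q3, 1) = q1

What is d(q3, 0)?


Looking up transition d(q3, 0)

q1


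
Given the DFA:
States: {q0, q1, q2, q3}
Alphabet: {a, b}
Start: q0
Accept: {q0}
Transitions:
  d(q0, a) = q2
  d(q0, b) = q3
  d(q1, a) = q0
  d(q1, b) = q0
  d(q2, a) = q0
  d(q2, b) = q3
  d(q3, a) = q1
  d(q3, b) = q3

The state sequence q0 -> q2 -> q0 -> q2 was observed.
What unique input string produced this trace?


Trace back each transition to find the symbol:
  q0 --[a]--> q2
  q2 --[a]--> q0
  q0 --[a]--> q2

"aaa"


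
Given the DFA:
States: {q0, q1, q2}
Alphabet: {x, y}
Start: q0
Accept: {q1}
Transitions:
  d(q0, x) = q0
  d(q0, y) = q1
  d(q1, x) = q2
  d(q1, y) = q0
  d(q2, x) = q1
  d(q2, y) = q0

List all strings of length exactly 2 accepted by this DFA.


All strings of length 2: 4 total
Accepted: 1

"xy"


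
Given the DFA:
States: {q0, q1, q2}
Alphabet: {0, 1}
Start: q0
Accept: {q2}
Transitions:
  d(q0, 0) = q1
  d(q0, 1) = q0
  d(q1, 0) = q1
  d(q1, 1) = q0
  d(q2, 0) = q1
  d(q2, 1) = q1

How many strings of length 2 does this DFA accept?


Enumerating all length-2 strings:
  "00" -> q1 [reject]
  "01" -> q0 [reject]
  "10" -> q1 [reject]
  "11" -> q0 [reject]

0 out of 4


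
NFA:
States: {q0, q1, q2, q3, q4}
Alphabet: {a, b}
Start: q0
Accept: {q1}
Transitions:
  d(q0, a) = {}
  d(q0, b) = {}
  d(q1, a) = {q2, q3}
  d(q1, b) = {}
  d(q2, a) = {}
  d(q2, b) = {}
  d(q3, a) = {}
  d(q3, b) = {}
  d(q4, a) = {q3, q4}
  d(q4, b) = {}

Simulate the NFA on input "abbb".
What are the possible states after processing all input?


Start: {q0}
  --a--> {}
  --b--> {}
  --b--> {}
  --b--> {}

{} (empty set, no valid transitions)


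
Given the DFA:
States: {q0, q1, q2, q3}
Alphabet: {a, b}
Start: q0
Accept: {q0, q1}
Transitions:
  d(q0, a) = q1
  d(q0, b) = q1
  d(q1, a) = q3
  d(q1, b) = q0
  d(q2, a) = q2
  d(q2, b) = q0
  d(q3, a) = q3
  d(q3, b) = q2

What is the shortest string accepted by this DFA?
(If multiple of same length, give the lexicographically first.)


BFS by string length (lex-first path to each state shown):
  len 0: q0<-""
Found accept state at length 0.

"" (empty string)


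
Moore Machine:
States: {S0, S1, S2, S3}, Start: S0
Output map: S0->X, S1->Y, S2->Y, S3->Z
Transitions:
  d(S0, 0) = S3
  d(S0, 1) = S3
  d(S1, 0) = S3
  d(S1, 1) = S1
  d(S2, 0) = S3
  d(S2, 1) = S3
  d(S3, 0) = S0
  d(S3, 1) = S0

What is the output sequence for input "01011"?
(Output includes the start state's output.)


Start: S0 (output X)
  --0--> S3 (output Z)
  --1--> S0 (output X)
  --0--> S3 (output Z)
  --1--> S0 (output X)
  --1--> S3 (output Z)

"XZXZXZ"


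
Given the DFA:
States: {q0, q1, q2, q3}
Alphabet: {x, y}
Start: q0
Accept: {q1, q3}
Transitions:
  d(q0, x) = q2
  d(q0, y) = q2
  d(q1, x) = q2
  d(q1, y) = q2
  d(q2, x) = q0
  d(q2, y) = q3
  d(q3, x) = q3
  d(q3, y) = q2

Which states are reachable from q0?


BFS from q0:
  layer 0: {q0}
  layer 1: {q2}
  layer 2: {q3}

{q0, q2, q3}
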